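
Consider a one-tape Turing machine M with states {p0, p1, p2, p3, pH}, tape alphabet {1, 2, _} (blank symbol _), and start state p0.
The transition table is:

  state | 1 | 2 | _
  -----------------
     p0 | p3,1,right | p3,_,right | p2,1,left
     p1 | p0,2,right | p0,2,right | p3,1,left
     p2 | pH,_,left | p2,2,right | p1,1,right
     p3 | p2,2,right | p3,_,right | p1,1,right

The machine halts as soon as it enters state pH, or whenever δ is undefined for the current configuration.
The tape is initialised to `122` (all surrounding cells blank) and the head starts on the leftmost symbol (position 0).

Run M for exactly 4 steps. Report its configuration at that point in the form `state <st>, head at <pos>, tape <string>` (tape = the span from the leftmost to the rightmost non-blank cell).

state p1, head at 4, tape 1__1

p0 | [1]22__   read 1 → write 1, move right, go to p3
p3 | 1[2]2__   read 2 → write _, move right, go to p3
p3 | 1_[2]__   read 2 → write _, move right, go to p3
p3 | 1__[_]_   read _ → write 1, move right, go to p1
p1 | 1__1[_]
After 4 steps: state p1, head at 4, tape 1__1.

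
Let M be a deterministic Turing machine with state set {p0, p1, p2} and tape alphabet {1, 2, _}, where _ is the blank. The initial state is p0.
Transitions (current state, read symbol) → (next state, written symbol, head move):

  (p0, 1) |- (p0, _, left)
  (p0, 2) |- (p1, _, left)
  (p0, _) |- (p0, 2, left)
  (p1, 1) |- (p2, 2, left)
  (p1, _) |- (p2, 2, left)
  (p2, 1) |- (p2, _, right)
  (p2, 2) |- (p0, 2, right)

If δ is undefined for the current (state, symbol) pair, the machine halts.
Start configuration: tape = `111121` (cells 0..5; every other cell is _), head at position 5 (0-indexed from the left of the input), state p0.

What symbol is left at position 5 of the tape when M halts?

_

state=p0 head=5 tape=_11112[1]   (p0,1)→(p0,_,left)
state=p0 head=4 tape=_1111[2]_   (p0,2)→(p1,_,left)
state=p1 head=3 tape=_111[1]__   (p1,1)→(p2,2,left)
state=p2 head=2 tape=_11[1]2__   (p2,1)→(p2,_,right)
state=p2 head=3 tape=_11_[2]__   (p2,2)→(p0,2,right)
state=p0 head=4 tape=_11_2[_]_   (p0,_)→(p0,2,left)
state=p0 head=3 tape=_11_[2]2_   (p0,2)→(p1,_,left)
state=p1 head=2 tape=_11[_]_2_   (p1,_)→(p2,2,left)
state=p2 head=1 tape=_1[1]2_2_   (p2,1)→(p2,_,right)
state=p2 head=2 tape=_1_[2]_2_   (p2,2)→(p0,2,right)
state=p0 head=3 tape=_1_2[_]2_   (p0,_)→(p0,2,left)
state=p0 head=2 tape=_1_[2]22_   (p0,2)→(p1,_,left)
state=p1 head=1 tape=_1[_]_22_   (p1,_)→(p2,2,left)
state=p2 head=0 tape=_[1]2_22_   (p2,1)→(p2,_,right)
state=p2 head=1 tape=__[2]_22_   (p2,2)→(p0,2,right)
state=p0 head=2 tape=__2[_]22_   (p0,_)→(p0,2,left)
state=p0 head=1 tape=__[2]222_   (p0,2)→(p1,_,left)
state=p1 head=0 tape=_[_]_222_   (p1,_)→(p2,2,left)
state=p2 head=-1 tape=[_]2_222_
Cell 5 holds _ when M halts.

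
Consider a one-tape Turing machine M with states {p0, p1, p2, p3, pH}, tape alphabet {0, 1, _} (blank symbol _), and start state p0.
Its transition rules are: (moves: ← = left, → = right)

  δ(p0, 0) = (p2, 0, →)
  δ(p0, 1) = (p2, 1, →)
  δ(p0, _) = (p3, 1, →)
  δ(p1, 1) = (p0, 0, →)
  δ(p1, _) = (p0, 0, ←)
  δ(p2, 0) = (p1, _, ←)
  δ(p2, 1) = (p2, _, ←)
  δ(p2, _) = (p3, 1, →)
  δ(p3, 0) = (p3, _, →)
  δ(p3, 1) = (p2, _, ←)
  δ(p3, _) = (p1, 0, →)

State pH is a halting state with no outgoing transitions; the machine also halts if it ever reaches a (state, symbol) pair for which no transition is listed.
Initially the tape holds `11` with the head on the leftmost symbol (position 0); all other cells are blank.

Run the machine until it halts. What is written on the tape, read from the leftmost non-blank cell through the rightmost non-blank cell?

state=p0 head=0 tape=_[1]1   (p0,1)→(p2,1,→)
state=p2 head=1 tape=_1[1]   (p2,1)→(p2,_,←)
state=p2 head=0 tape=_[1]_   (p2,1)→(p2,_,←)
state=p2 head=-1 tape=[_]__   (p2,_)→(p3,1,→)
state=p3 head=0 tape=1[_]_   (p3,_)→(p1,0,→)
state=p1 head=1 tape=10[_]   (p1,_)→(p0,0,←)
state=p0 head=0 tape=1[0]0   (p0,0)→(p2,0,→)
state=p2 head=1 tape=10[0]   (p2,0)→(p1,_,←)
state=p1 head=0 tape=1[0]_
The non-blank tape span at halt is 10.

10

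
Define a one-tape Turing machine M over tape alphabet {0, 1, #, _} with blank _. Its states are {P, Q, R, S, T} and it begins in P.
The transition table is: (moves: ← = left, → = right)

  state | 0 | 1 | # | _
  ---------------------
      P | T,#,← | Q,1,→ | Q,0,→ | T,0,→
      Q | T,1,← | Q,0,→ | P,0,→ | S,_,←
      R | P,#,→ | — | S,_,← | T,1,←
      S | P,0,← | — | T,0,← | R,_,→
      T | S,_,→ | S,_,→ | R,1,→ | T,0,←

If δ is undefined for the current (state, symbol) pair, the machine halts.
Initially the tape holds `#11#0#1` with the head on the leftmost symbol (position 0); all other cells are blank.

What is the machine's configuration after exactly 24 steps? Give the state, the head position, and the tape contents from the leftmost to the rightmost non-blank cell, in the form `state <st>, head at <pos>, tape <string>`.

P | [#]11#0#1   read # → write 0, move →, go to Q
Q | 0[1]1#0#1   read 1 → write 0, move →, go to Q
Q | 00[1]#0#1   read 1 → write 0, move →, go to Q
Q | 000[#]0#1   read # → write 0, move →, go to P
P | 0000[0]#1   read 0 → write #, move ←, go to T
T | 000[0]##1   read 0 → write _, move →, go to S
S | 000_[#]#1   read # → write 0, move ←, go to T
T | 000[_]0#1   read _ → write 0, move ←, go to T
T | 00[0]00#1   read 0 → write _, move →, go to S
S | 00_[0]0#1   read 0 → write 0, move ←, go to P
P | 00[_]00#1   read _ → write 0, move →, go to T
T | 000[0]0#1   read 0 → write _, move →, go to S
S | 000_[0]#1   read 0 → write 0, move ←, go to P
P | 000[_]0#1   read _ → write 0, move →, go to T
T | 0000[0]#1   read 0 → write _, move →, go to S
S | 0000_[#]1   read # → write 0, move ←, go to T
T | 0000[_]01   read _ → write 0, move ←, go to T
T | 000[0]001   read 0 → write _, move →, go to S
S | 000_[0]01   read 0 → write 0, move ←, go to P
P | 000[_]001   read _ → write 0, move →, go to T
T | 0000[0]01   read 0 → write _, move →, go to S
S | 0000_[0]1   read 0 → write 0, move ←, go to P
P | 0000[_]01   read _ → write 0, move →, go to T
T | 00000[0]1   read 0 → write _, move →, go to S
S | 00000_[1]
After 24 steps: state S, head at 6, tape 00000_1.

state S, head at 6, tape 00000_1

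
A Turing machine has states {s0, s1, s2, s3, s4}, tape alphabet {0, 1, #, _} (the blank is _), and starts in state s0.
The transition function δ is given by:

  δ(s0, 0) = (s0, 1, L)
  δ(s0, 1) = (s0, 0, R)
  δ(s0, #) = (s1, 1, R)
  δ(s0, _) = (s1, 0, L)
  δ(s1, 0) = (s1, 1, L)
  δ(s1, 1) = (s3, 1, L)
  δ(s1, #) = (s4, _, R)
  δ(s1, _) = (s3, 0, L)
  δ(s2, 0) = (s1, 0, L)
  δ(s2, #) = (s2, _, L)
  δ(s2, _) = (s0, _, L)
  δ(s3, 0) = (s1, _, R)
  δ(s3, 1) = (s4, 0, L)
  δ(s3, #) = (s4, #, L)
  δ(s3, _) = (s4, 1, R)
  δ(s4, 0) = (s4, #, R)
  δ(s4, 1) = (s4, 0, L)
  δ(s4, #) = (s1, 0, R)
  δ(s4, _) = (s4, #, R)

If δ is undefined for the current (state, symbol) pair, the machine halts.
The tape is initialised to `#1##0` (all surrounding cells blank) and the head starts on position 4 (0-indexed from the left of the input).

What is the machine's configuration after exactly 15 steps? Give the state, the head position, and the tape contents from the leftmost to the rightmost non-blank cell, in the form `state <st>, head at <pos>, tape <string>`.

s0 | _#1##[0]   read 0 → write 1, move L, go to s0
s0 | _#1#[#]1   read # → write 1, move R, go to s1
s1 | _#1#1[1]   read 1 → write 1, move L, go to s3
s3 | _#1#[1]1   read 1 → write 0, move L, go to s4
s4 | _#1[#]01   read # → write 0, move R, go to s1
s1 | _#10[0]1   read 0 → write 1, move L, go to s1
s1 | _#1[0]11   read 0 → write 1, move L, go to s1
s1 | _#[1]111   read 1 → write 1, move L, go to s3
s3 | _[#]1111   read # → write #, move L, go to s4
s4 | [_]#1111   read _ → write #, move R, go to s4
s4 | #[#]1111   read # → write 0, move R, go to s1
s1 | #0[1]111   read 1 → write 1, move L, go to s3
s3 | #[0]1111   read 0 → write _, move R, go to s1
s1 | #_[1]111   read 1 → write 1, move L, go to s3
s3 | #[_]1111   read _ → write 1, move R, go to s4
s4 | #1[1]111
After 15 steps: state s4, head at 1, tape #11111.

state s4, head at 1, tape #11111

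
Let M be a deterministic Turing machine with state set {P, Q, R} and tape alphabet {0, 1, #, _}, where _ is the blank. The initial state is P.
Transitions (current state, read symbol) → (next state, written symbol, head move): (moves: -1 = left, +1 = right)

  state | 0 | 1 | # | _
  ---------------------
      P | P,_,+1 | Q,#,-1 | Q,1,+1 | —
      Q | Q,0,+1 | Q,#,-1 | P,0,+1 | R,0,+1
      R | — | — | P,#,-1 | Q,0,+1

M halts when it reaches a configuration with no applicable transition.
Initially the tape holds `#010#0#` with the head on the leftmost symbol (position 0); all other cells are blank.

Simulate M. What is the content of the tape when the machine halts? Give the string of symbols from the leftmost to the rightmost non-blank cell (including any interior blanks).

P | [#]010#0#_   read # → write 1, move +1, go to Q
Q | 1[0]10#0#_   read 0 → write 0, move +1, go to Q
Q | 10[1]0#0#_   read 1 → write #, move -1, go to Q
Q | 1[0]#0#0#_   read 0 → write 0, move +1, go to Q
Q | 10[#]0#0#_   read # → write 0, move +1, go to P
P | 100[0]#0#_   read 0 → write _, move +1, go to P
P | 100_[#]0#_   read # → write 1, move +1, go to Q
Q | 100_1[0]#_   read 0 → write 0, move +1, go to Q
Q | 100_10[#]_   read # → write 0, move +1, go to P
P | 100_100[_]
The non-blank tape span at halt is 100_100.

100_100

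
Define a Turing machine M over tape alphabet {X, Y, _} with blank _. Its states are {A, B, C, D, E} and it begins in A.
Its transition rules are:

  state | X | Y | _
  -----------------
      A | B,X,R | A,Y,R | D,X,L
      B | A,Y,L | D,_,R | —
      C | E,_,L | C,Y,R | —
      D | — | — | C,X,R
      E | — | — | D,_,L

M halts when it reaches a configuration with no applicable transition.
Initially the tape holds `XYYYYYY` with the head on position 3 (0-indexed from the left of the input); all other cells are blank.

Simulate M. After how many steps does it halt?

A | XYY[Y]YYY_   read Y → write Y, move R, go to A
A | XYYY[Y]YY_   read Y → write Y, move R, go to A
A | XYYYY[Y]Y_   read Y → write Y, move R, go to A
A | XYYYYY[Y]_   read Y → write Y, move R, go to A
A | XYYYYYY[_]   read _ → write X, move L, go to D
D | XYYYYY[Y]X
M halts after 5 transitions.

5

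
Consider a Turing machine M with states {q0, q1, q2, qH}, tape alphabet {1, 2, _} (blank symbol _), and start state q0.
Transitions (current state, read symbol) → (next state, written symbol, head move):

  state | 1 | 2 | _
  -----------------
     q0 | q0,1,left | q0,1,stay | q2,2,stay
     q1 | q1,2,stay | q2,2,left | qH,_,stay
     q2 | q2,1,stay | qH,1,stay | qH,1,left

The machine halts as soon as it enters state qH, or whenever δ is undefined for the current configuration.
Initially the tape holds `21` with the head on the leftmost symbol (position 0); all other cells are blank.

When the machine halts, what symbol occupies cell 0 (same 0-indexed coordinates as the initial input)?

1

state=q0 head=0 tape=_[2]1   (q0,2)→(q0,1,stay)
state=q0 head=0 tape=_[1]1   (q0,1)→(q0,1,left)
state=q0 head=-1 tape=[_]11   (q0,_)→(q2,2,stay)
state=q2 head=-1 tape=[2]11   (q2,2)→(qH,1,stay)
state=qH head=-1 tape=[1]11
Cell 0 holds 1 when M halts.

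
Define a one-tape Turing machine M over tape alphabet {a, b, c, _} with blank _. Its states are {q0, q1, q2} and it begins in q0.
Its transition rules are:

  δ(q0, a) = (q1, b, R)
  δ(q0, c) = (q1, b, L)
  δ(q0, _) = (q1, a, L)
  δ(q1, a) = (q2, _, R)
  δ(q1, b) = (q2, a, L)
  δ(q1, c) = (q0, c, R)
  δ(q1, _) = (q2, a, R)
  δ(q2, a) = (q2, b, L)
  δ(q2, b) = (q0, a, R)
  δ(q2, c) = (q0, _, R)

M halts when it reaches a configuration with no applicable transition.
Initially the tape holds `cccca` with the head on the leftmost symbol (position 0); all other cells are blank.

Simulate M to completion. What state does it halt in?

q0 | _[c]ccca__   read c → write b, move L, go to q1
q1 | [_]bccca__   read _ → write a, move R, go to q2
q2 | a[b]ccca__   read b → write a, move R, go to q0
q0 | aa[c]cca__   read c → write b, move L, go to q1
q1 | a[a]bcca__   read a → write _, move R, go to q2
q2 | a_[b]cca__   read b → write a, move R, go to q0
q0 | a_a[c]ca__   read c → write b, move L, go to q1
q1 | a_[a]bca__   read a → write _, move R, go to q2
q2 | a__[b]ca__   read b → write a, move R, go to q0
q0 | a__a[c]a__   read c → write b, move L, go to q1
q1 | a__[a]ba__   read a → write _, move R, go to q2
q2 | a___[b]a__   read b → write a, move R, go to q0
q0 | a___a[a]__   read a → write b, move R, go to q1
q1 | a___ab[_]_   read _ → write a, move R, go to q2
q2 | a___aba[_]
No transition is defined for (q2, _); M halts in state q2.

q2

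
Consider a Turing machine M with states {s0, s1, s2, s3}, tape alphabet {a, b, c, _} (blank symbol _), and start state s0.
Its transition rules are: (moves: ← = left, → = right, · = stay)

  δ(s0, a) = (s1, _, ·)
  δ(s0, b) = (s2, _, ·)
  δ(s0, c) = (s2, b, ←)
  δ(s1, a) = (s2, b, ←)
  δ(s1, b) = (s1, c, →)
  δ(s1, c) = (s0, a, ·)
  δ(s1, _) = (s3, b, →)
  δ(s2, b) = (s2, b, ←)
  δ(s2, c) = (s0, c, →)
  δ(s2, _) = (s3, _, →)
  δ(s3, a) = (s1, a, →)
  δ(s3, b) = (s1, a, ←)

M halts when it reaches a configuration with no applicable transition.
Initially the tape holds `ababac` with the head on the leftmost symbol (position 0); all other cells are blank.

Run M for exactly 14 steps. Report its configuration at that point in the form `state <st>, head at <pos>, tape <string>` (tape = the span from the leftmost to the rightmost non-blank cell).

state=s0 head=0 tape=[a]babac   (s0,a)→(s1,_,·)
state=s1 head=0 tape=[_]babac   (s1,_)→(s3,b,→)
state=s3 head=1 tape=b[b]abac   (s3,b)→(s1,a,←)
state=s1 head=0 tape=[b]aabac   (s1,b)→(s1,c,→)
state=s1 head=1 tape=c[a]abac   (s1,a)→(s2,b,←)
state=s2 head=0 tape=[c]babac   (s2,c)→(s0,c,→)
state=s0 head=1 tape=c[b]abac   (s0,b)→(s2,_,·)
state=s2 head=1 tape=c[_]abac   (s2,_)→(s3,_,→)
state=s3 head=2 tape=c_[a]bac   (s3,a)→(s1,a,→)
state=s1 head=3 tape=c_a[b]ac   (s1,b)→(s1,c,→)
state=s1 head=4 tape=c_ac[a]c   (s1,a)→(s2,b,←)
state=s2 head=3 tape=c_a[c]bc   (s2,c)→(s0,c,→)
state=s0 head=4 tape=c_ac[b]c   (s0,b)→(s2,_,·)
state=s2 head=4 tape=c_ac[_]c   (s2,_)→(s3,_,→)
state=s3 head=5 tape=c_ac_[c]
After 14 steps: state s3, head at 5, tape c_ac_c.

state s3, head at 5, tape c_ac_c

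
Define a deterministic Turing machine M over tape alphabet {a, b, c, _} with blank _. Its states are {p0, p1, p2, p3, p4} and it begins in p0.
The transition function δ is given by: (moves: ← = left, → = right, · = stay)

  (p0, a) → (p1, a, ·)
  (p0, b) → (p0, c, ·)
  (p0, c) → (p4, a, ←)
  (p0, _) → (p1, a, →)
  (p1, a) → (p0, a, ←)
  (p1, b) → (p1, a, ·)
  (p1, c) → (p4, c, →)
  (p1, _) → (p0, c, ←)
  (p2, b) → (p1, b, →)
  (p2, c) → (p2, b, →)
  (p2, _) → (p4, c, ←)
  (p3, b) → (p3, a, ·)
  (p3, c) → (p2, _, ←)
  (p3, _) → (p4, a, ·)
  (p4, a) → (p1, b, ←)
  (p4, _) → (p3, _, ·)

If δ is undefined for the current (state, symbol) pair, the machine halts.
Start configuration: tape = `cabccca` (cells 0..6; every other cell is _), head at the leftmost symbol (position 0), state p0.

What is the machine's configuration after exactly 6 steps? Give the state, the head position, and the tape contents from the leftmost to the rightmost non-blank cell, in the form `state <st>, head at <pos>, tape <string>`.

state=p0 head=0 tape=___[c]abccca   (p0,c)→(p4,a,←)
state=p4 head=-1 tape=__[_]aabccca   (p4,_)→(p3,_,·)
state=p3 head=-1 tape=__[_]aabccca   (p3,_)→(p4,a,·)
state=p4 head=-1 tape=__[a]aabccca   (p4,a)→(p1,b,←)
state=p1 head=-2 tape=_[_]baabccca   (p1,_)→(p0,c,←)
state=p0 head=-3 tape=[_]cbaabccca   (p0,_)→(p1,a,→)
state=p1 head=-2 tape=a[c]baabccca
After 6 steps: state p1, head at -2, tape acbaabccca.

state p1, head at -2, tape acbaabccca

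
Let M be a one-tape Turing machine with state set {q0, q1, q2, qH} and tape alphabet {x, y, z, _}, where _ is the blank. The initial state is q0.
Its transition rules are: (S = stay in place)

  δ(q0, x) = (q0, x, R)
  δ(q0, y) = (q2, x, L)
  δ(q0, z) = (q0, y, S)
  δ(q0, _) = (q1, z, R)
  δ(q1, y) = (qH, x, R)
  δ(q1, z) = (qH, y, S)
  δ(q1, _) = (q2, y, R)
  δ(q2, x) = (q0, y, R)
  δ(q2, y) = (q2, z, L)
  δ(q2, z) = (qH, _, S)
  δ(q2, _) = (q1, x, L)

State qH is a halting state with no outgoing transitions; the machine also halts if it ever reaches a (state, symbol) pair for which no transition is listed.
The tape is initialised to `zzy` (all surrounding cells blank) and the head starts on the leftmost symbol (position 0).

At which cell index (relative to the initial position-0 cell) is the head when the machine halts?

5

q0 | __[z]zy___   read z → write y, move S, go to q0
q0 | __[y]zy___   read y → write x, move L, go to q2
q2 | _[_]xzy___   read _ → write x, move L, go to q1
q1 | [_]xxzy___   read _ → write y, move R, go to q2
q2 | y[x]xzy___   read x → write y, move R, go to q0
q0 | yy[x]zy___   read x → write x, move R, go to q0
q0 | yyx[z]y___   read z → write y, move S, go to q0
q0 | yyx[y]y___   read y → write x, move L, go to q2
q2 | yy[x]xy___   read x → write y, move R, go to q0
q0 | yyy[x]y___   read x → write x, move R, go to q0
q0 | yyyx[y]___   read y → write x, move L, go to q2
q2 | yyy[x]x___   read x → write y, move R, go to q0
q0 | yyyy[x]___   read x → write x, move R, go to q0
q0 | yyyyx[_]__   read _ → write z, move R, go to q1
q1 | yyyyxz[_]_   read _ → write y, move R, go to q2
q2 | yyyyxzy[_]   read _ → write x, move L, go to q1
q1 | yyyyxz[y]x   read y → write x, move R, go to qH
qH | yyyyxzx[x]
At halt the head is at cell 5.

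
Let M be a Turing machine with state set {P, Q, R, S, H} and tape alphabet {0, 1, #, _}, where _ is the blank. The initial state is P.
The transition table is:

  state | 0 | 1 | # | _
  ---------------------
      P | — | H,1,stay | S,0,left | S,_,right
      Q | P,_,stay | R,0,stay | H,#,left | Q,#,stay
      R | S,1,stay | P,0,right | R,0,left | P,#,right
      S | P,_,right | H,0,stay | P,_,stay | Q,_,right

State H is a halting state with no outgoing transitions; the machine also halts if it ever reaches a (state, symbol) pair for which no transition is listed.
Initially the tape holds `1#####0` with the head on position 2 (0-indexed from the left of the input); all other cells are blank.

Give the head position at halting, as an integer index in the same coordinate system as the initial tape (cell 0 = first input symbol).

state=P head=2 tape=1#[#]###0___   (P,#)→(S,0,left)
state=S head=1 tape=1[#]0###0___   (S,#)→(P,_,stay)
state=P head=1 tape=1[_]0###0___   (P,_)→(S,_,right)
state=S head=2 tape=1_[0]###0___   (S,0)→(P,_,right)
state=P head=3 tape=1__[#]##0___   (P,#)→(S,0,left)
state=S head=2 tape=1_[_]0##0___   (S,_)→(Q,_,right)
state=Q head=3 tape=1__[0]##0___   (Q,0)→(P,_,stay)
state=P head=3 tape=1__[_]##0___   (P,_)→(S,_,right)
state=S head=4 tape=1___[#]#0___   (S,#)→(P,_,stay)
state=P head=4 tape=1___[_]#0___   (P,_)→(S,_,right)
state=S head=5 tape=1____[#]0___   (S,#)→(P,_,stay)
state=P head=5 tape=1____[_]0___   (P,_)→(S,_,right)
state=S head=6 tape=1_____[0]___   (S,0)→(P,_,right)
state=P head=7 tape=1______[_]__   (P,_)→(S,_,right)
state=S head=8 tape=1_______[_]_   (S,_)→(Q,_,right)
state=Q head=9 tape=1________[_]   (Q,_)→(Q,#,stay)
state=Q head=9 tape=1________[#]   (Q,#)→(H,#,left)
state=H head=8 tape=1_______[_]#
At halt the head is at cell 8.

8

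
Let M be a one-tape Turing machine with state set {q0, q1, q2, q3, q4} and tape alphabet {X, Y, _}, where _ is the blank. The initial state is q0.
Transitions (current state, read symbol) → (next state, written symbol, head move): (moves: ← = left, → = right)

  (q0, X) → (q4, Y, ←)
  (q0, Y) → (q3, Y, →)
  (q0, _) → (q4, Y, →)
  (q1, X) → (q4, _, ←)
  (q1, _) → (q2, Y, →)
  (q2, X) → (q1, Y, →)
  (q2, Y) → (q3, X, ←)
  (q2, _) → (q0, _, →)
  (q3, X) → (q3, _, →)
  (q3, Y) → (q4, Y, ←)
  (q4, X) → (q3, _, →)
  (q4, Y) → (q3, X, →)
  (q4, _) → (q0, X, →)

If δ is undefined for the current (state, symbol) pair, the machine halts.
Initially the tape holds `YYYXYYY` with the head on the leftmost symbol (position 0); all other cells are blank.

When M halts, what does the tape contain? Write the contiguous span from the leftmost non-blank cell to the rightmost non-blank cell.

XXYXXXY

q0 | [Y]YYXYYY_   read Y → write Y, move →, go to q3
q3 | Y[Y]YXYYY_   read Y → write Y, move ←, go to q4
q4 | [Y]YYXYYY_   read Y → write X, move →, go to q3
q3 | X[Y]YXYYY_   read Y → write Y, move ←, go to q4
q4 | [X]YYXYYY_   read X → write _, move →, go to q3
q3 | _[Y]YXYYY_   read Y → write Y, move ←, go to q4
q4 | [_]YYXYYY_   read _ → write X, move →, go to q0
q0 | X[Y]YXYYY_   read Y → write Y, move →, go to q3
q3 | XY[Y]XYYY_   read Y → write Y, move ←, go to q4
q4 | X[Y]YXYYY_   read Y → write X, move →, go to q3
q3 | XX[Y]XYYY_   read Y → write Y, move ←, go to q4
q4 | X[X]YXYYY_   read X → write _, move →, go to q3
q3 | X_[Y]XYYY_   read Y → write Y, move ←, go to q4
q4 | X[_]YXYYY_   read _ → write X, move →, go to q0
q0 | XX[Y]XYYY_   read Y → write Y, move →, go to q3
q3 | XXY[X]YYY_   read X → write _, move →, go to q3
q3 | XXY_[Y]YY_   read Y → write Y, move ←, go to q4
q4 | XXY[_]YYY_   read _ → write X, move →, go to q0
q0 | XXYX[Y]YY_   read Y → write Y, move →, go to q3
q3 | XXYXY[Y]Y_   read Y → write Y, move ←, go to q4
q4 | XXYX[Y]YY_   read Y → write X, move →, go to q3
q3 | XXYXX[Y]Y_   read Y → write Y, move ←, go to q4
q4 | XXYX[X]YY_   read X → write _, move →, go to q3
q3 | XXYX_[Y]Y_   read Y → write Y, move ←, go to q4
q4 | XXYX[_]YY_   read _ → write X, move →, go to q0
q0 | XXYXX[Y]Y_   read Y → write Y, move →, go to q3
q3 | XXYXXY[Y]_   read Y → write Y, move ←, go to q4
q4 | XXYXX[Y]Y_   read Y → write X, move →, go to q3
q3 | XXYXXX[Y]_   read Y → write Y, move ←, go to q4
q4 | XXYXX[X]Y_   read X → write _, move →, go to q3
q3 | XXYXX_[Y]_   read Y → write Y, move ←, go to q4
q4 | XXYXX[_]Y_   read _ → write X, move →, go to q0
q0 | XXYXXX[Y]_   read Y → write Y, move →, go to q3
q3 | XXYXXXY[_]
The non-blank tape span at halt is XXYXXXY.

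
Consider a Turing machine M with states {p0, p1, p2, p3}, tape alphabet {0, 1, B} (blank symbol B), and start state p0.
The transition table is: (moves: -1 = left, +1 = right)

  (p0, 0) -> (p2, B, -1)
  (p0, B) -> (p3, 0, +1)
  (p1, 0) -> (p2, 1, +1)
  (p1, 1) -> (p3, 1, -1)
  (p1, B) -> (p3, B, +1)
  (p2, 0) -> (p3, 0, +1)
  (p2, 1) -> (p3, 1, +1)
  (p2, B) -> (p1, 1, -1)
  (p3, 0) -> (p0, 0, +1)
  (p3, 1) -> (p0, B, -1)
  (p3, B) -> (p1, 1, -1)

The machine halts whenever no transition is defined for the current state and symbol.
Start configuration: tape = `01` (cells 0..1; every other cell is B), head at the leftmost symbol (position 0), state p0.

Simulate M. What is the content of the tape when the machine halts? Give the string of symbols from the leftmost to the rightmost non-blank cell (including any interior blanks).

11B11

state=p0 head=0 tape=BBB[0]1   (p0,0)→(p2,B,-1)
state=p2 head=-1 tape=BB[B]B1   (p2,B)→(p1,1,-1)
state=p1 head=-2 tape=B[B]1B1   (p1,B)→(p3,B,+1)
state=p3 head=-1 tape=BB[1]B1   (p3,1)→(p0,B,-1)
state=p0 head=-2 tape=B[B]BB1   (p0,B)→(p3,0,+1)
state=p3 head=-1 tape=B0[B]B1   (p3,B)→(p1,1,-1)
state=p1 head=-2 tape=B[0]1B1   (p1,0)→(p2,1,+1)
state=p2 head=-1 tape=B1[1]B1   (p2,1)→(p3,1,+1)
state=p3 head=0 tape=B11[B]1   (p3,B)→(p1,1,-1)
state=p1 head=-1 tape=B1[1]11   (p1,1)→(p3,1,-1)
state=p3 head=-2 tape=B[1]111   (p3,1)→(p0,B,-1)
state=p0 head=-3 tape=[B]B111   (p0,B)→(p3,0,+1)
state=p3 head=-2 tape=0[B]111   (p3,B)→(p1,1,-1)
state=p1 head=-3 tape=[0]1111   (p1,0)→(p2,1,+1)
state=p2 head=-2 tape=1[1]111   (p2,1)→(p3,1,+1)
state=p3 head=-1 tape=11[1]11   (p3,1)→(p0,B,-1)
state=p0 head=-2 tape=1[1]B11
The non-blank tape span at halt is 11B11.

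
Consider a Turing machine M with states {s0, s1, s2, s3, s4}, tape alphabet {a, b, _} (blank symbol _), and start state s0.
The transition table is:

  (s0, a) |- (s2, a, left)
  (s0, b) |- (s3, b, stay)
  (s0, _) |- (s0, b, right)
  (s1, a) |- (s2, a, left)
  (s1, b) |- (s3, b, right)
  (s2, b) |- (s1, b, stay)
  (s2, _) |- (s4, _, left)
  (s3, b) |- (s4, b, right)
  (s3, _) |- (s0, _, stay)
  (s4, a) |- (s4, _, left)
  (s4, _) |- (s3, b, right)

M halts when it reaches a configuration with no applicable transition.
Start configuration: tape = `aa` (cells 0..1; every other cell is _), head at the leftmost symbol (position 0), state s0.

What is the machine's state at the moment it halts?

state=s0 head=0 tape=__[a]a   (s0,a)→(s2,a,left)
state=s2 head=-1 tape=_[_]aa   (s2,_)→(s4,_,left)
state=s4 head=-2 tape=[_]_aa   (s4,_)→(s3,b,right)
state=s3 head=-1 tape=b[_]aa   (s3,_)→(s0,_,stay)
state=s0 head=-1 tape=b[_]aa   (s0,_)→(s0,b,right)
state=s0 head=0 tape=bb[a]a   (s0,a)→(s2,a,left)
state=s2 head=-1 tape=b[b]aa   (s2,b)→(s1,b,stay)
state=s1 head=-1 tape=b[b]aa   (s1,b)→(s3,b,right)
state=s3 head=0 tape=bb[a]a
No transition is defined for (s3, a); M halts in state s3.

s3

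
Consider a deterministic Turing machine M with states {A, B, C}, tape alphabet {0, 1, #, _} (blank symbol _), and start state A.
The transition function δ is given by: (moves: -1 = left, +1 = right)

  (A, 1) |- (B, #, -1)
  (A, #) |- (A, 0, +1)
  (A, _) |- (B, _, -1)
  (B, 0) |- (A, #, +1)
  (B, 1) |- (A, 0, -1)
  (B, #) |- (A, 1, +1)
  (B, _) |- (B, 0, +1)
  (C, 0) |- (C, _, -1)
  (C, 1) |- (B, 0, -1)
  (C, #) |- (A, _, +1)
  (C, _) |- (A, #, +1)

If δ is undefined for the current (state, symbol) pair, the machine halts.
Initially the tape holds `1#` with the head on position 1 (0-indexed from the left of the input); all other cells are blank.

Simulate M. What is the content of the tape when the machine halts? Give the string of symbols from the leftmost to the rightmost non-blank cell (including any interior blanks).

A | _1[#]_   read # → write 0, move +1, go to A
A | _10[_]   read _ → write _, move -1, go to B
B | _1[0]_   read 0 → write #, move +1, go to A
A | _1#[_]   read _ → write _, move -1, go to B
B | _1[#]_   read # → write 1, move +1, go to A
A | _11[_]   read _ → write _, move -1, go to B
B | _1[1]_   read 1 → write 0, move -1, go to A
A | _[1]0_   read 1 → write #, move -1, go to B
B | [_]#0_   read _ → write 0, move +1, go to B
B | 0[#]0_   read # → write 1, move +1, go to A
A | 01[0]_
The non-blank tape span at halt is 010.

010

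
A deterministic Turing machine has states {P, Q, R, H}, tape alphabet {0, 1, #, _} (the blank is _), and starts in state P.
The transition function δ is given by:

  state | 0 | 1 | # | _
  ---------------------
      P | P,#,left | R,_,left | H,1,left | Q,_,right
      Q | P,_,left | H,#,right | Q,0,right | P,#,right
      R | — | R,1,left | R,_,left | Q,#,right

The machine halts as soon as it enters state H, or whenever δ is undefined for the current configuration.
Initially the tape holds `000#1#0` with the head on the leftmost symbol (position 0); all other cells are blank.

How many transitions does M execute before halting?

P | _[0]00#1#0   read 0 → write #, move left, go to P
P | [_]#00#1#0   read _ → write _, move right, go to Q
Q | _[#]00#1#0   read # → write 0, move right, go to Q
Q | _0[0]0#1#0   read 0 → write _, move left, go to P
P | _[0]_0#1#0   read 0 → write #, move left, go to P
P | [_]#_0#1#0   read _ → write _, move right, go to Q
Q | _[#]_0#1#0   read # → write 0, move right, go to Q
Q | _0[_]0#1#0   read _ → write #, move right, go to P
P | _0#[0]#1#0   read 0 → write #, move left, go to P
P | _0[#]##1#0   read # → write 1, move left, go to H
H | _[0]1##1#0
M halts after 10 transitions.

10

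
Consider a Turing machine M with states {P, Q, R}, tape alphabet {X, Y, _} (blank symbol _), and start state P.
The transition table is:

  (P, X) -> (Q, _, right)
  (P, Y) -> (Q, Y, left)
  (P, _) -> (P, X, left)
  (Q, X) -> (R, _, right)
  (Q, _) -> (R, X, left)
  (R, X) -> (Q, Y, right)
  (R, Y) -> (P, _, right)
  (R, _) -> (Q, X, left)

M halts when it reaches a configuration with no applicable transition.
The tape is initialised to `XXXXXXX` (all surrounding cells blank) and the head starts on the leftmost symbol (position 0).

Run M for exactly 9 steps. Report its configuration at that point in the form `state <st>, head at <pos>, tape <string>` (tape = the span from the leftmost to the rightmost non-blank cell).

P | [X]XXXXXX_   read X → write _, move right, go to Q
Q | _[X]XXXXX_   read X → write _, move right, go to R
R | __[X]XXXX_   read X → write Y, move right, go to Q
Q | __Y[X]XXX_   read X → write _, move right, go to R
R | __Y_[X]XX_   read X → write Y, move right, go to Q
Q | __Y_Y[X]X_   read X → write _, move right, go to R
R | __Y_Y_[X]_   read X → write Y, move right, go to Q
Q | __Y_Y_Y[_]   read _ → write X, move left, go to R
R | __Y_Y_[Y]X   read Y → write _, move right, go to P
P | __Y_Y__[X]
After 9 steps: state P, head at 7, tape Y_Y__X.

state P, head at 7, tape Y_Y__X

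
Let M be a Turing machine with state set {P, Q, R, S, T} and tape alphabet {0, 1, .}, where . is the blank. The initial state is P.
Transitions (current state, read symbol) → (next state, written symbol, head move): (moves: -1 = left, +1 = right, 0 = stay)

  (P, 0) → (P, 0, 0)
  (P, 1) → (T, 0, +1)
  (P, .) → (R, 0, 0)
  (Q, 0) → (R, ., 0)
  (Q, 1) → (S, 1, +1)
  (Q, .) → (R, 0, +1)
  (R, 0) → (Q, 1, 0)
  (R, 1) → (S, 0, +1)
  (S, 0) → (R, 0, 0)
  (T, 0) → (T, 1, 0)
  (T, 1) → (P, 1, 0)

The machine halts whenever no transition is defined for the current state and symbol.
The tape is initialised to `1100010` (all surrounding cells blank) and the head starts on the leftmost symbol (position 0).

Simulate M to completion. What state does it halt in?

T

P | [1]100010.   read 1 → write 0, move +1, go to T
T | 0[1]00010.   read 1 → write 1, move 0, go to P
P | 0[1]00010.   read 1 → write 0, move +1, go to T
T | 00[0]0010.   read 0 → write 1, move 0, go to T
T | 00[1]0010.   read 1 → write 1, move 0, go to P
P | 00[1]0010.   read 1 → write 0, move +1, go to T
T | 000[0]010.   read 0 → write 1, move 0, go to T
T | 000[1]010.   read 1 → write 1, move 0, go to P
P | 000[1]010.   read 1 → write 0, move +1, go to T
T | 0000[0]10.   read 0 → write 1, move 0, go to T
T | 0000[1]10.   read 1 → write 1, move 0, go to P
P | 0000[1]10.   read 1 → write 0, move +1, go to T
T | 00000[1]0.   read 1 → write 1, move 0, go to P
P | 00000[1]0.   read 1 → write 0, move +1, go to T
T | 000000[0].   read 0 → write 1, move 0, go to T
T | 000000[1].   read 1 → write 1, move 0, go to P
P | 000000[1].   read 1 → write 0, move +1, go to T
T | 0000000[.]
No transition is defined for (T, .); M halts in state T.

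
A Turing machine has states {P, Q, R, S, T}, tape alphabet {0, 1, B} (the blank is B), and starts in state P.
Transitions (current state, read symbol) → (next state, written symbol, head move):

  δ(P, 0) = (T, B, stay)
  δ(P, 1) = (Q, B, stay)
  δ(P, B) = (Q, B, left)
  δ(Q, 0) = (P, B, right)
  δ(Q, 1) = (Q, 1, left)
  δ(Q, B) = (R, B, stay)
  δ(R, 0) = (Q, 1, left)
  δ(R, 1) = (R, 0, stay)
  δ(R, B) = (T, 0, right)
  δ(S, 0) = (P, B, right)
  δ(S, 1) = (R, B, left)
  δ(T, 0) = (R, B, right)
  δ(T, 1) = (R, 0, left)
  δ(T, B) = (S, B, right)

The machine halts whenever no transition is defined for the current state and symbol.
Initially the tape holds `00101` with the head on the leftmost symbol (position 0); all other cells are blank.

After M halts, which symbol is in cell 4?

state=P head=0 tape=[0]0101BBB   (P,0)→(T,B,stay)
state=T head=0 tape=[B]0101BBB   (T,B)→(S,B,right)
state=S head=1 tape=B[0]101BBB   (S,0)→(P,B,right)
state=P head=2 tape=BB[1]01BBB   (P,1)→(Q,B,stay)
state=Q head=2 tape=BB[B]01BBB   (Q,B)→(R,B,stay)
state=R head=2 tape=BB[B]01BBB   (R,B)→(T,0,right)
state=T head=3 tape=BB0[0]1BBB   (T,0)→(R,B,right)
state=R head=4 tape=BB0B[1]BBB   (R,1)→(R,0,stay)
state=R head=4 tape=BB0B[0]BBB   (R,0)→(Q,1,left)
state=Q head=3 tape=BB0[B]1BBB   (Q,B)→(R,B,stay)
state=R head=3 tape=BB0[B]1BBB   (R,B)→(T,0,right)
state=T head=4 tape=BB00[1]BBB   (T,1)→(R,0,left)
state=R head=3 tape=BB0[0]0BBB   (R,0)→(Q,1,left)
state=Q head=2 tape=BB[0]10BBB   (Q,0)→(P,B,right)
state=P head=3 tape=BBB[1]0BBB   (P,1)→(Q,B,stay)
state=Q head=3 tape=BBB[B]0BBB   (Q,B)→(R,B,stay)
state=R head=3 tape=BBB[B]0BBB   (R,B)→(T,0,right)
state=T head=4 tape=BBB0[0]BBB   (T,0)→(R,B,right)
state=R head=5 tape=BBB0B[B]BB   (R,B)→(T,0,right)
state=T head=6 tape=BBB0B0[B]B   (T,B)→(S,B,right)
state=S head=7 tape=BBB0B0B[B]
Cell 4 holds B when M halts.

B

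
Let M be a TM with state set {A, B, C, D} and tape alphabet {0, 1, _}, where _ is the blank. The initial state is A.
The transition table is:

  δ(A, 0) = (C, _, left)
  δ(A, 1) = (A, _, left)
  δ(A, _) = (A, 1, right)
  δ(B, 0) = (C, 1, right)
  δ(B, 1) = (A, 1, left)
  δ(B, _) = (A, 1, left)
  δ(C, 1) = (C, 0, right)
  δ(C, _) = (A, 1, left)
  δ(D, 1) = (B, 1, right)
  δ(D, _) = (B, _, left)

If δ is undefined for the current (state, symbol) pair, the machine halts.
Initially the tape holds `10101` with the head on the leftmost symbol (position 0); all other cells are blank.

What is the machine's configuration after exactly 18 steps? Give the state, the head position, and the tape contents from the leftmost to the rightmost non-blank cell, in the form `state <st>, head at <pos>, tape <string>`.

A | ____[1]0101   read 1 → write _, move left, go to A
A | ___[_]_0101   read _ → write 1, move right, go to A
A | ___1[_]0101   read _ → write 1, move right, go to A
A | ___11[0]101   read 0 → write _, move left, go to C
C | ___1[1]_101   read 1 → write 0, move right, go to C
C | ___10[_]101   read _ → write 1, move left, go to A
A | ___1[0]1101   read 0 → write _, move left, go to C
C | ___[1]_1101   read 1 → write 0, move right, go to C
C | ___0[_]1101   read _ → write 1, move left, go to A
A | ___[0]11101   read 0 → write _, move left, go to C
C | __[_]_11101   read _ → write 1, move left, go to A
A | _[_]1_11101   read _ → write 1, move right, go to A
A | _1[1]_11101   read 1 → write _, move left, go to A
A | _[1]__11101   read 1 → write _, move left, go to A
A | [_]___11101   read _ → write 1, move right, go to A
A | 1[_]__11101   read _ → write 1, move right, go to A
A | 11[_]_11101   read _ → write 1, move right, go to A
A | 111[_]11101   read _ → write 1, move right, go to A
A | 1111[1]1101
After 18 steps: state A, head at 0, tape 111111101.

state A, head at 0, tape 111111101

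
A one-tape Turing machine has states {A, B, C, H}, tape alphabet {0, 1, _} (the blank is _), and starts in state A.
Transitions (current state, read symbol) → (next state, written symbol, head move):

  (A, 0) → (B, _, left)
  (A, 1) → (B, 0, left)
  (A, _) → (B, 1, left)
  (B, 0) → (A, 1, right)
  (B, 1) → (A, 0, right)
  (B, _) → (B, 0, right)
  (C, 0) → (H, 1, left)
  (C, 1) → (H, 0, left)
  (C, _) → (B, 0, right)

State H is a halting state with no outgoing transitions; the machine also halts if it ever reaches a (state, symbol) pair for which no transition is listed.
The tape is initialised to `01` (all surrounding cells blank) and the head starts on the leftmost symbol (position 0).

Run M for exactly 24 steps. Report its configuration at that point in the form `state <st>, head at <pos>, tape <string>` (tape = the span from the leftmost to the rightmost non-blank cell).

state A, head at 2, tape 0001

state=A head=0 tape=_[0]1_   (A,0)→(B,_,left)
state=B head=-1 tape=[_]_1_   (B,_)→(B,0,right)
state=B head=0 tape=0[_]1_   (B,_)→(B,0,right)
state=B head=1 tape=00[1]_   (B,1)→(A,0,right)
state=A head=2 tape=000[_]   (A,_)→(B,1,left)
state=B head=1 tape=00[0]1   (B,0)→(A,1,right)
state=A head=2 tape=001[1]   (A,1)→(B,0,left)
state=B head=1 tape=00[1]0   (B,1)→(A,0,right)
state=A head=2 tape=000[0]   (A,0)→(B,_,left)
state=B head=1 tape=00[0]_   (B,0)→(A,1,right)
state=A head=2 tape=001[_]   (A,_)→(B,1,left)
state=B head=1 tape=00[1]1   (B,1)→(A,0,right)
state=A head=2 tape=000[1]   (A,1)→(B,0,left)
state=B head=1 tape=00[0]0   (B,0)→(A,1,right)
state=A head=2 tape=001[0]   (A,0)→(B,_,left)
state=B head=1 tape=00[1]_   (B,1)→(A,0,right)
state=A head=2 tape=000[_]   (A,_)→(B,1,left)
state=B head=1 tape=00[0]1   (B,0)→(A,1,right)
state=A head=2 tape=001[1]   (A,1)→(B,0,left)
state=B head=1 tape=00[1]0   (B,1)→(A,0,right)
state=A head=2 tape=000[0]   (A,0)→(B,_,left)
state=B head=1 tape=00[0]_   (B,0)→(A,1,right)
state=A head=2 tape=001[_]   (A,_)→(B,1,left)
state=B head=1 tape=00[1]1   (B,1)→(A,0,right)
state=A head=2 tape=000[1]
After 24 steps: state A, head at 2, tape 0001.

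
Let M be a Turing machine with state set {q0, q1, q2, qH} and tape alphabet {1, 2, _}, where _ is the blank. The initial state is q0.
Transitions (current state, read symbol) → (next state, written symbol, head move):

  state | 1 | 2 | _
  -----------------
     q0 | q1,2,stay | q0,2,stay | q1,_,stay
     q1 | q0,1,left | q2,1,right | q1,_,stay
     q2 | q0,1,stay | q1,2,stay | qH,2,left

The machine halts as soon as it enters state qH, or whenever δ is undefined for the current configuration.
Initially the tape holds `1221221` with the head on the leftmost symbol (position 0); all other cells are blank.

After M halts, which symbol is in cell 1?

q0 | [1]221221_   read 1 → write 2, move stay, go to q1
q1 | [2]221221_   read 2 → write 1, move right, go to q2
q2 | 1[2]21221_   read 2 → write 2, move stay, go to q1
q1 | 1[2]21221_   read 2 → write 1, move right, go to q2
q2 | 11[2]1221_   read 2 → write 2, move stay, go to q1
q1 | 11[2]1221_   read 2 → write 1, move right, go to q2
q2 | 111[1]221_   read 1 → write 1, move stay, go to q0
q0 | 111[1]221_   read 1 → write 2, move stay, go to q1
q1 | 111[2]221_   read 2 → write 1, move right, go to q2
q2 | 1111[2]21_   read 2 → write 2, move stay, go to q1
q1 | 1111[2]21_   read 2 → write 1, move right, go to q2
q2 | 11111[2]1_   read 2 → write 2, move stay, go to q1
q1 | 11111[2]1_   read 2 → write 1, move right, go to q2
q2 | 111111[1]_   read 1 → write 1, move stay, go to q0
q0 | 111111[1]_   read 1 → write 2, move stay, go to q1
q1 | 111111[2]_   read 2 → write 1, move right, go to q2
q2 | 1111111[_]   read _ → write 2, move left, go to qH
qH | 111111[1]2
Cell 1 holds 1 when M halts.

1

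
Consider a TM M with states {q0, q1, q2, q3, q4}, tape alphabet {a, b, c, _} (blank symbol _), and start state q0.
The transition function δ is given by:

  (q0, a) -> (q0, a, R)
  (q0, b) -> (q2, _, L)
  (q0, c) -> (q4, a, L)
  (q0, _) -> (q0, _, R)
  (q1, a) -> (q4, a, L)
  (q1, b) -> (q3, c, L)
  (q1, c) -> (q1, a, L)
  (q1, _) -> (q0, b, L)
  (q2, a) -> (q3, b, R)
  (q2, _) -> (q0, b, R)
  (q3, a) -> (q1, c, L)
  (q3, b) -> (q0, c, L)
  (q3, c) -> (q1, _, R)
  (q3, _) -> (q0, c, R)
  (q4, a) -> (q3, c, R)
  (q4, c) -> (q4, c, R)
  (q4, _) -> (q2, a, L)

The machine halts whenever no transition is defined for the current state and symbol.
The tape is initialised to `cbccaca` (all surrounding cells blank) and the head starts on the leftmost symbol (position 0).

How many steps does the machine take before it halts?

q0 | __[c]bccaca   read c → write a, move L, go to q4
q4 | _[_]abccaca   read _ → write a, move L, go to q2
q2 | [_]aabccaca   read _ → write b, move R, go to q0
q0 | b[a]abccaca   read a → write a, move R, go to q0
q0 | ba[a]bccaca   read a → write a, move R, go to q0
q0 | baa[b]ccaca   read b → write _, move L, go to q2
q2 | ba[a]_ccaca   read a → write b, move R, go to q3
q3 | bab[_]ccaca   read _ → write c, move R, go to q0
q0 | babc[c]caca   read c → write a, move L, go to q4
q4 | bab[c]acaca   read c → write c, move R, go to q4
q4 | babc[a]caca   read a → write c, move R, go to q3
q3 | babcc[c]aca   read c → write _, move R, go to q1
q1 | babcc_[a]ca   read a → write a, move L, go to q4
q4 | babcc[_]aca   read _ → write a, move L, go to q2
q2 | babc[c]aaca
M halts after 14 transitions.

14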